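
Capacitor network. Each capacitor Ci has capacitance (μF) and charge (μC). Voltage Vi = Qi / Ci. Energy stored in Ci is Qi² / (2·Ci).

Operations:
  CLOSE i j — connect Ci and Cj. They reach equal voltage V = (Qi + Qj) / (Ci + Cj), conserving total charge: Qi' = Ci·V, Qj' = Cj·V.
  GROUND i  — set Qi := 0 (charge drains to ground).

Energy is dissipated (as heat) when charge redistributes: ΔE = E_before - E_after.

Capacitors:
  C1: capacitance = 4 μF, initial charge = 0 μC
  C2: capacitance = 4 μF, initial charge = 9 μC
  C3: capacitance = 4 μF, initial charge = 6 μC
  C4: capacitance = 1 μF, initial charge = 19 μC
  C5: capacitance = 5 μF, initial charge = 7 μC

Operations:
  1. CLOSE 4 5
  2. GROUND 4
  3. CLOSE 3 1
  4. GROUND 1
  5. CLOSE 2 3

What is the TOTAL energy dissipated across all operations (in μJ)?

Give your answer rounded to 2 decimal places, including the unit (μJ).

Answer: 144.08 μJ

Derivation:
Initial: C1(4μF, Q=0μC, V=0.00V), C2(4μF, Q=9μC, V=2.25V), C3(4μF, Q=6μC, V=1.50V), C4(1μF, Q=19μC, V=19.00V), C5(5μF, Q=7μC, V=1.40V)
Op 1: CLOSE 4-5: Q_total=26.00, C_total=6.00, V=4.33; Q4=4.33, Q5=21.67; dissipated=129.067
Op 2: GROUND 4: Q4=0; energy lost=9.389
Op 3: CLOSE 3-1: Q_total=6.00, C_total=8.00, V=0.75; Q3=3.00, Q1=3.00; dissipated=2.250
Op 4: GROUND 1: Q1=0; energy lost=1.125
Op 5: CLOSE 2-3: Q_total=12.00, C_total=8.00, V=1.50; Q2=6.00, Q3=6.00; dissipated=2.250
Total dissipated: 144.081 μJ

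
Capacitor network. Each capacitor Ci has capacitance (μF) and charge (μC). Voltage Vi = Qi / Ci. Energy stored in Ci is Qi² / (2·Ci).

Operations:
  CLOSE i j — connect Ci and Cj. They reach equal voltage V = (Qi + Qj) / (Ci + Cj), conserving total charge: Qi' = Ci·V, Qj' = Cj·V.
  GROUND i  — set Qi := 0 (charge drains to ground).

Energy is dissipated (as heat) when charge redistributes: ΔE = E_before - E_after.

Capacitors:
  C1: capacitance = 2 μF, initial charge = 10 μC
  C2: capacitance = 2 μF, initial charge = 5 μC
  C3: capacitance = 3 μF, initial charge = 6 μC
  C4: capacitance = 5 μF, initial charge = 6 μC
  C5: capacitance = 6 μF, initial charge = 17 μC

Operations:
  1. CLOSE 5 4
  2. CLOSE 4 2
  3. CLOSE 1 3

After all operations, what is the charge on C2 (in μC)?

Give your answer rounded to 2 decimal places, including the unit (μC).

Answer: 4.42 μC

Derivation:
Initial: C1(2μF, Q=10μC, V=5.00V), C2(2μF, Q=5μC, V=2.50V), C3(3μF, Q=6μC, V=2.00V), C4(5μF, Q=6μC, V=1.20V), C5(6μF, Q=17μC, V=2.83V)
Op 1: CLOSE 5-4: Q_total=23.00, C_total=11.00, V=2.09; Q5=12.55, Q4=10.45; dissipated=3.638
Op 2: CLOSE 4-2: Q_total=15.45, C_total=7.00, V=2.21; Q4=11.04, Q2=4.42; dissipated=0.120
Op 3: CLOSE 1-3: Q_total=16.00, C_total=5.00, V=3.20; Q1=6.40, Q3=9.60; dissipated=5.400
Final charges: Q1=6.40, Q2=4.42, Q3=9.60, Q4=11.04, Q5=12.55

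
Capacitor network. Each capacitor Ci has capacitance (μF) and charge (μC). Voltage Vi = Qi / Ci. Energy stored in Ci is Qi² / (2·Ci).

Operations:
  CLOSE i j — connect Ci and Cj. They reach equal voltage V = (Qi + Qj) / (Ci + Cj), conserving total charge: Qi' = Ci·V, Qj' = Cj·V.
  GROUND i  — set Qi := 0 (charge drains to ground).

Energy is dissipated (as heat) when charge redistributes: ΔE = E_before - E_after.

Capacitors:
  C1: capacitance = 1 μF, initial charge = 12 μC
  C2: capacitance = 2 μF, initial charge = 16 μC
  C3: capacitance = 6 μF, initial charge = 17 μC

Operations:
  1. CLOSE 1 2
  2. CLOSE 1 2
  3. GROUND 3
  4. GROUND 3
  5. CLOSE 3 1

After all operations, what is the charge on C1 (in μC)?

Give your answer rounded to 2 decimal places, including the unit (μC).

Answer: 1.33 μC

Derivation:
Initial: C1(1μF, Q=12μC, V=12.00V), C2(2μF, Q=16μC, V=8.00V), C3(6μF, Q=17μC, V=2.83V)
Op 1: CLOSE 1-2: Q_total=28.00, C_total=3.00, V=9.33; Q1=9.33, Q2=18.67; dissipated=5.333
Op 2: CLOSE 1-2: Q_total=28.00, C_total=3.00, V=9.33; Q1=9.33, Q2=18.67; dissipated=0.000
Op 3: GROUND 3: Q3=0; energy lost=24.083
Op 4: GROUND 3: Q3=0; energy lost=0.000
Op 5: CLOSE 3-1: Q_total=9.33, C_total=7.00, V=1.33; Q3=8.00, Q1=1.33; dissipated=37.333
Final charges: Q1=1.33, Q2=18.67, Q3=8.00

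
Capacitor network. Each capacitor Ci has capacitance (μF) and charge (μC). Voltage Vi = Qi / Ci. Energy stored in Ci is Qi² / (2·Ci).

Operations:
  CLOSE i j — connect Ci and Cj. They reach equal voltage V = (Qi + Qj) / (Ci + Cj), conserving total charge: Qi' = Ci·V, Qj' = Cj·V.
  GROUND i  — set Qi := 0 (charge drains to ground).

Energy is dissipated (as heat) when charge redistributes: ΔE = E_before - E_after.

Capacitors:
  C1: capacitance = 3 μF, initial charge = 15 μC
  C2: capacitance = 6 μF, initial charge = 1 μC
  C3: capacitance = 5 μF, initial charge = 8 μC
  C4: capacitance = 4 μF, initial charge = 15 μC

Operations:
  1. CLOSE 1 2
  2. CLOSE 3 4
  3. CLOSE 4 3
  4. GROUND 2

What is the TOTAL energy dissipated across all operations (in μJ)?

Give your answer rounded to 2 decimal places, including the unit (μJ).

Initial: C1(3μF, Q=15μC, V=5.00V), C2(6μF, Q=1μC, V=0.17V), C3(5μF, Q=8μC, V=1.60V), C4(4μF, Q=15μC, V=3.75V)
Op 1: CLOSE 1-2: Q_total=16.00, C_total=9.00, V=1.78; Q1=5.33, Q2=10.67; dissipated=23.361
Op 2: CLOSE 3-4: Q_total=23.00, C_total=9.00, V=2.56; Q3=12.78, Q4=10.22; dissipated=5.136
Op 3: CLOSE 4-3: Q_total=23.00, C_total=9.00, V=2.56; Q4=10.22, Q3=12.78; dissipated=0.000
Op 4: GROUND 2: Q2=0; energy lost=9.481
Total dissipated: 37.979 μJ

Answer: 37.98 μJ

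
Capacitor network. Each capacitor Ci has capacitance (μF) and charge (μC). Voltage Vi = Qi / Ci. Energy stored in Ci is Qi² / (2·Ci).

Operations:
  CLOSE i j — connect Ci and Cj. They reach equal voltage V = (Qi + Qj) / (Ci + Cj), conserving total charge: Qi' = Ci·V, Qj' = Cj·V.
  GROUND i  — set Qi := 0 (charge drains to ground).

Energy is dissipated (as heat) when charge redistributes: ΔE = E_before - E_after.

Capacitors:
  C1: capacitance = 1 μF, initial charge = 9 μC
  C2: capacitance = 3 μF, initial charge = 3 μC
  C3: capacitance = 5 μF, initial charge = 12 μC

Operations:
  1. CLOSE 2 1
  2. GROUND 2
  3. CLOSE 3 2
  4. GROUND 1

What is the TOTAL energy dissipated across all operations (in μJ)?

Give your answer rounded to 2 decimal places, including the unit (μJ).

Answer: 47.40 μJ

Derivation:
Initial: C1(1μF, Q=9μC, V=9.00V), C2(3μF, Q=3μC, V=1.00V), C3(5μF, Q=12μC, V=2.40V)
Op 1: CLOSE 2-1: Q_total=12.00, C_total=4.00, V=3.00; Q2=9.00, Q1=3.00; dissipated=24.000
Op 2: GROUND 2: Q2=0; energy lost=13.500
Op 3: CLOSE 3-2: Q_total=12.00, C_total=8.00, V=1.50; Q3=7.50, Q2=4.50; dissipated=5.400
Op 4: GROUND 1: Q1=0; energy lost=4.500
Total dissipated: 47.400 μJ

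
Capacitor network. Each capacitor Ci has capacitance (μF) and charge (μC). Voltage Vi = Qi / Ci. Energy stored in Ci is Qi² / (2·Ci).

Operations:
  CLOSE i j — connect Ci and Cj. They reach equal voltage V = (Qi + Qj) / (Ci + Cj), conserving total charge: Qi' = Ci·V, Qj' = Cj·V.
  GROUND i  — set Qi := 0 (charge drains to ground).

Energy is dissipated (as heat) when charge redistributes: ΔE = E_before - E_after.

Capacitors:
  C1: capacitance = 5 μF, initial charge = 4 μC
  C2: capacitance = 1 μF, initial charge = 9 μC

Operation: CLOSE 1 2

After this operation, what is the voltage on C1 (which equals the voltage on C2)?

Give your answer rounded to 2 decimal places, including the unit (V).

Answer: 2.17 V

Derivation:
Initial: C1(5μF, Q=4μC, V=0.80V), C2(1μF, Q=9μC, V=9.00V)
Op 1: CLOSE 1-2: Q_total=13.00, C_total=6.00, V=2.17; Q1=10.83, Q2=2.17; dissipated=28.017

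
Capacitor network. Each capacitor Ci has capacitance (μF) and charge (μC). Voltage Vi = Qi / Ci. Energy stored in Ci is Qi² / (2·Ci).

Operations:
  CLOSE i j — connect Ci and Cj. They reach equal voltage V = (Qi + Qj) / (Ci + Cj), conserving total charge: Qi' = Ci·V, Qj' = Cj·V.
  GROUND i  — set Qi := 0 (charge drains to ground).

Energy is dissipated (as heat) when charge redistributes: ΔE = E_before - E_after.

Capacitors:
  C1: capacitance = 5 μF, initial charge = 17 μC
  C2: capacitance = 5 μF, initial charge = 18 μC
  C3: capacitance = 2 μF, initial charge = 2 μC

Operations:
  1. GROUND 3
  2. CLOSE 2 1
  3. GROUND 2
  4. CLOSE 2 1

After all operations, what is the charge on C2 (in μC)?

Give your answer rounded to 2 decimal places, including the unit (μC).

Initial: C1(5μF, Q=17μC, V=3.40V), C2(5μF, Q=18μC, V=3.60V), C3(2μF, Q=2μC, V=1.00V)
Op 1: GROUND 3: Q3=0; energy lost=1.000
Op 2: CLOSE 2-1: Q_total=35.00, C_total=10.00, V=3.50; Q2=17.50, Q1=17.50; dissipated=0.050
Op 3: GROUND 2: Q2=0; energy lost=30.625
Op 4: CLOSE 2-1: Q_total=17.50, C_total=10.00, V=1.75; Q2=8.75, Q1=8.75; dissipated=15.312
Final charges: Q1=8.75, Q2=8.75, Q3=0.00

Answer: 8.75 μC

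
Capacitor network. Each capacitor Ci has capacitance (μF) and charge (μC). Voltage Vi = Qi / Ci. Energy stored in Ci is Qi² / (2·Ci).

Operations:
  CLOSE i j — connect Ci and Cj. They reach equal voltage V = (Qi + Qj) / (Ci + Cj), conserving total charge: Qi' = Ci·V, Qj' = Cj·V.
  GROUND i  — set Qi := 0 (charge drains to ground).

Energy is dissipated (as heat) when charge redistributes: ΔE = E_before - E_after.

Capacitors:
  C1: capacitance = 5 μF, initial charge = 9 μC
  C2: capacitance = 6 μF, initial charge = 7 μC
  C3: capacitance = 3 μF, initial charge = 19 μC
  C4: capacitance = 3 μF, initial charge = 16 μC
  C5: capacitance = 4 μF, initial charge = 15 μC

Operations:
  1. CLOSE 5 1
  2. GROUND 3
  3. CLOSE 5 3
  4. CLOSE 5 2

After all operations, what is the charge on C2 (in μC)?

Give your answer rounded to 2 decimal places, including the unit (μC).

Answer: 7.86 μC

Derivation:
Initial: C1(5μF, Q=9μC, V=1.80V), C2(6μF, Q=7μC, V=1.17V), C3(3μF, Q=19μC, V=6.33V), C4(3μF, Q=16μC, V=5.33V), C5(4μF, Q=15μC, V=3.75V)
Op 1: CLOSE 5-1: Q_total=24.00, C_total=9.00, V=2.67; Q5=10.67, Q1=13.33; dissipated=4.225
Op 2: GROUND 3: Q3=0; energy lost=60.167
Op 3: CLOSE 5-3: Q_total=10.67, C_total=7.00, V=1.52; Q5=6.10, Q3=4.57; dissipated=6.095
Op 4: CLOSE 5-2: Q_total=13.10, C_total=10.00, V=1.31; Q5=5.24, Q2=7.86; dissipated=0.153
Final charges: Q1=13.33, Q2=7.86, Q3=4.57, Q4=16.00, Q5=5.24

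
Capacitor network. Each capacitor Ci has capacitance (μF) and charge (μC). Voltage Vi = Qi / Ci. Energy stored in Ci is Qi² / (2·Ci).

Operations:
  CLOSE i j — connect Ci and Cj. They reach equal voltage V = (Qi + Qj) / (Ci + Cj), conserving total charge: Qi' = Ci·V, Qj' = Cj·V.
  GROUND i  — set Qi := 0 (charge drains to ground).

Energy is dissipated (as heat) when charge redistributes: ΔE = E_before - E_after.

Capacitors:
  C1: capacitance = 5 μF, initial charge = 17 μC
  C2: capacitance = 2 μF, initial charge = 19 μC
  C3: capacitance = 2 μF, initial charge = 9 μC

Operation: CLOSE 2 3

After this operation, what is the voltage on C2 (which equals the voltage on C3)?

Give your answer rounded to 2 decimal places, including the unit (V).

Answer: 7.00 V

Derivation:
Initial: C1(5μF, Q=17μC, V=3.40V), C2(2μF, Q=19μC, V=9.50V), C3(2μF, Q=9μC, V=4.50V)
Op 1: CLOSE 2-3: Q_total=28.00, C_total=4.00, V=7.00; Q2=14.00, Q3=14.00; dissipated=12.500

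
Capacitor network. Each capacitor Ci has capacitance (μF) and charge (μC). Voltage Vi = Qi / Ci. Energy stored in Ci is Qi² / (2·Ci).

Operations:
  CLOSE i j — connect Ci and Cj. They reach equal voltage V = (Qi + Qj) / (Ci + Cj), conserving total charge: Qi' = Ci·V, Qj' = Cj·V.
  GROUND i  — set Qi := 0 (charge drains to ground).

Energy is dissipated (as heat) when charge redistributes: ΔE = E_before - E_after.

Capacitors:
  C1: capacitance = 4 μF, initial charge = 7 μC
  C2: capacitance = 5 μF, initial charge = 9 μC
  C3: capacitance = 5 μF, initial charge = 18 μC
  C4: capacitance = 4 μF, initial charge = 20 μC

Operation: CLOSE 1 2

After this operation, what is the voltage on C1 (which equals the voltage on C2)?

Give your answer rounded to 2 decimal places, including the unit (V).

Answer: 1.78 V

Derivation:
Initial: C1(4μF, Q=7μC, V=1.75V), C2(5μF, Q=9μC, V=1.80V), C3(5μF, Q=18μC, V=3.60V), C4(4μF, Q=20μC, V=5.00V)
Op 1: CLOSE 1-2: Q_total=16.00, C_total=9.00, V=1.78; Q1=7.11, Q2=8.89; dissipated=0.003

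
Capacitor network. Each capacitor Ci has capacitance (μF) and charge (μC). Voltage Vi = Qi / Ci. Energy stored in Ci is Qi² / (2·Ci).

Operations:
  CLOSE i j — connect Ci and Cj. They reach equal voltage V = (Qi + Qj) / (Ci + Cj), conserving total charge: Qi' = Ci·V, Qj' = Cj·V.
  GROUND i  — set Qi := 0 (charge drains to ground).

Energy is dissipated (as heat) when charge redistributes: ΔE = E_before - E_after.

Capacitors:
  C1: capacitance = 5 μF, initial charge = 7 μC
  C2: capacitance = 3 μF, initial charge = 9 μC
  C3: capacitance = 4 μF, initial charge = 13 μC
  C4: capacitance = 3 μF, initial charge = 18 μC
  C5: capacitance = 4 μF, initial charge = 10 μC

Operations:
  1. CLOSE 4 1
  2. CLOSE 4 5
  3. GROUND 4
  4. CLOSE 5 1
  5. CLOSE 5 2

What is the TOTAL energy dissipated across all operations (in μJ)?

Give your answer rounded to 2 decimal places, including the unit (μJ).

Answer: 31.81 μJ

Derivation:
Initial: C1(5μF, Q=7μC, V=1.40V), C2(3μF, Q=9μC, V=3.00V), C3(4μF, Q=13μC, V=3.25V), C4(3μF, Q=18μC, V=6.00V), C5(4μF, Q=10μC, V=2.50V)
Op 1: CLOSE 4-1: Q_total=25.00, C_total=8.00, V=3.12; Q4=9.38, Q1=15.62; dissipated=19.837
Op 2: CLOSE 4-5: Q_total=19.38, C_total=7.00, V=2.77; Q4=8.30, Q5=11.07; dissipated=0.335
Op 3: GROUND 4: Q4=0; energy lost=11.492
Op 4: CLOSE 5-1: Q_total=26.70, C_total=9.00, V=2.97; Q5=11.87, Q1=14.83; dissipated=0.142
Op 5: CLOSE 5-2: Q_total=20.87, C_total=7.00, V=2.98; Q5=11.92, Q2=8.94; dissipated=0.001
Total dissipated: 31.807 μJ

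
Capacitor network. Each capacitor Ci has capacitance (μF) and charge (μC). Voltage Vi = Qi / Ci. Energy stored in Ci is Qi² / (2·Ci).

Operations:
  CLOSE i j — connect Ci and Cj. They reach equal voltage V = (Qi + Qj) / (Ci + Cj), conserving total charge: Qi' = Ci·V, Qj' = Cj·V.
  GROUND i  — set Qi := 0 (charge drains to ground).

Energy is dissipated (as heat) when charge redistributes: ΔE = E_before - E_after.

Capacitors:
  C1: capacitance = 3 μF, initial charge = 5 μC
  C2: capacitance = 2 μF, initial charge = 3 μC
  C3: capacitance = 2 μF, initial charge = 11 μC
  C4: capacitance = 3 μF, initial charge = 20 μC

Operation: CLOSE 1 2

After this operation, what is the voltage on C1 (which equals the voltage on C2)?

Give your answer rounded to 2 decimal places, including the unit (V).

Answer: 1.60 V

Derivation:
Initial: C1(3μF, Q=5μC, V=1.67V), C2(2μF, Q=3μC, V=1.50V), C3(2μF, Q=11μC, V=5.50V), C4(3μF, Q=20μC, V=6.67V)
Op 1: CLOSE 1-2: Q_total=8.00, C_total=5.00, V=1.60; Q1=4.80, Q2=3.20; dissipated=0.017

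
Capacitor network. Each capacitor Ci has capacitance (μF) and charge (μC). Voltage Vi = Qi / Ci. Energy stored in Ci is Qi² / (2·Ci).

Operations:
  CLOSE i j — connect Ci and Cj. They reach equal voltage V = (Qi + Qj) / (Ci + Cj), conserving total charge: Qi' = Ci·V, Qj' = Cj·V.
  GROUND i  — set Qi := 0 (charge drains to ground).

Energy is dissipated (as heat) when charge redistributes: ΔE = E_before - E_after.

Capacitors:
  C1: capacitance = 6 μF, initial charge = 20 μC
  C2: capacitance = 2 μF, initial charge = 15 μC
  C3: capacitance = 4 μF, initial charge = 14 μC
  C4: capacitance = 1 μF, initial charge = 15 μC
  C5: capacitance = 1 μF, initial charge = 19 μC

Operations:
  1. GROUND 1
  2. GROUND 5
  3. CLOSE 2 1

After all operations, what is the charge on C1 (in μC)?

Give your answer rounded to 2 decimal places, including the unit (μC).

Answer: 11.25 μC

Derivation:
Initial: C1(6μF, Q=20μC, V=3.33V), C2(2μF, Q=15μC, V=7.50V), C3(4μF, Q=14μC, V=3.50V), C4(1μF, Q=15μC, V=15.00V), C5(1μF, Q=19μC, V=19.00V)
Op 1: GROUND 1: Q1=0; energy lost=33.333
Op 2: GROUND 5: Q5=0; energy lost=180.500
Op 3: CLOSE 2-1: Q_total=15.00, C_total=8.00, V=1.88; Q2=3.75, Q1=11.25; dissipated=42.188
Final charges: Q1=11.25, Q2=3.75, Q3=14.00, Q4=15.00, Q5=0.00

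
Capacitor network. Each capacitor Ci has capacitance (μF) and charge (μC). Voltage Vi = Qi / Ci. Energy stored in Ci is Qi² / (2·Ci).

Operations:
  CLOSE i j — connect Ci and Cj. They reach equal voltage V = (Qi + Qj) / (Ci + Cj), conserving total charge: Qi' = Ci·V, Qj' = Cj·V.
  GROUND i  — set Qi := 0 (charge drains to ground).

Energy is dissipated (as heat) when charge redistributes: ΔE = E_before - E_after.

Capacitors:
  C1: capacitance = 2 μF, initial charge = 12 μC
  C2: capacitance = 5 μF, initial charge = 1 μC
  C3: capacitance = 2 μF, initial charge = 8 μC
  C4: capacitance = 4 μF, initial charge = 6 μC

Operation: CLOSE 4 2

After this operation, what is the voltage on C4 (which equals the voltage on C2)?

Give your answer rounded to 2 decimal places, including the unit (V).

Answer: 0.78 V

Derivation:
Initial: C1(2μF, Q=12μC, V=6.00V), C2(5μF, Q=1μC, V=0.20V), C3(2μF, Q=8μC, V=4.00V), C4(4μF, Q=6μC, V=1.50V)
Op 1: CLOSE 4-2: Q_total=7.00, C_total=9.00, V=0.78; Q4=3.11, Q2=3.89; dissipated=1.878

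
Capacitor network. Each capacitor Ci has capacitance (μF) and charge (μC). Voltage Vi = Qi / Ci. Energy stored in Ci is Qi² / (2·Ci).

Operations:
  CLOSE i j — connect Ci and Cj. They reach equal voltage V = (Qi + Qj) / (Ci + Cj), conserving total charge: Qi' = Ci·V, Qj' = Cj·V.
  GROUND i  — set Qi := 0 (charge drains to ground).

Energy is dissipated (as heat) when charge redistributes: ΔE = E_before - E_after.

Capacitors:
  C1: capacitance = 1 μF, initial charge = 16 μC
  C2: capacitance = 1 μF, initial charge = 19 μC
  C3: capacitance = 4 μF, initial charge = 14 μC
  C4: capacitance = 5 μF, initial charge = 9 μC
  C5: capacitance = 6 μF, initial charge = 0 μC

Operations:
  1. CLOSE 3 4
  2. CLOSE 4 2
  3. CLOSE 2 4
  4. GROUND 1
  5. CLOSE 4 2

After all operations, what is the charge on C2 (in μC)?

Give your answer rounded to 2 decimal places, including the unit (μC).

Initial: C1(1μF, Q=16μC, V=16.00V), C2(1μF, Q=19μC, V=19.00V), C3(4μF, Q=14μC, V=3.50V), C4(5μF, Q=9μC, V=1.80V), C5(6μF, Q=0μC, V=0.00V)
Op 1: CLOSE 3-4: Q_total=23.00, C_total=9.00, V=2.56; Q3=10.22, Q4=12.78; dissipated=3.211
Op 2: CLOSE 4-2: Q_total=31.78, C_total=6.00, V=5.30; Q4=26.48, Q2=5.30; dissipated=112.675
Op 3: CLOSE 2-4: Q_total=31.78, C_total=6.00, V=5.30; Q2=5.30, Q4=26.48; dissipated=0.000
Op 4: GROUND 1: Q1=0; energy lost=128.000
Op 5: CLOSE 4-2: Q_total=31.78, C_total=6.00, V=5.30; Q4=26.48, Q2=5.30; dissipated=0.000
Final charges: Q1=0.00, Q2=5.30, Q3=10.22, Q4=26.48, Q5=0.00

Answer: 5.30 μC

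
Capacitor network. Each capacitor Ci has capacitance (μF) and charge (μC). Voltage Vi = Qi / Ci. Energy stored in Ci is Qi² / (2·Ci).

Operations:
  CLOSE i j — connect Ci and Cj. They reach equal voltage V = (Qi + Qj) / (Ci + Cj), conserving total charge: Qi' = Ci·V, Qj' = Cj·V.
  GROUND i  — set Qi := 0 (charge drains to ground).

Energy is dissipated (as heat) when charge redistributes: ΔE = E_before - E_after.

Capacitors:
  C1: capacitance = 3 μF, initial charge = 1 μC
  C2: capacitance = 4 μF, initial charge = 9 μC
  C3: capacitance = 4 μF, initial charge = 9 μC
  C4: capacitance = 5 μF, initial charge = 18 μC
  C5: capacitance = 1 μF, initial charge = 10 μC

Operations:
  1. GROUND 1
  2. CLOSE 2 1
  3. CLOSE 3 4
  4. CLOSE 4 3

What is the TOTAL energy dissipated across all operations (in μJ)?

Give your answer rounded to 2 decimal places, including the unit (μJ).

Answer: 6.53 μJ

Derivation:
Initial: C1(3μF, Q=1μC, V=0.33V), C2(4μF, Q=9μC, V=2.25V), C3(4μF, Q=9μC, V=2.25V), C4(5μF, Q=18μC, V=3.60V), C5(1μF, Q=10μC, V=10.00V)
Op 1: GROUND 1: Q1=0; energy lost=0.167
Op 2: CLOSE 2-1: Q_total=9.00, C_total=7.00, V=1.29; Q2=5.14, Q1=3.86; dissipated=4.339
Op 3: CLOSE 3-4: Q_total=27.00, C_total=9.00, V=3.00; Q3=12.00, Q4=15.00; dissipated=2.025
Op 4: CLOSE 4-3: Q_total=27.00, C_total=9.00, V=3.00; Q4=15.00, Q3=12.00; dissipated=0.000
Total dissipated: 6.531 μJ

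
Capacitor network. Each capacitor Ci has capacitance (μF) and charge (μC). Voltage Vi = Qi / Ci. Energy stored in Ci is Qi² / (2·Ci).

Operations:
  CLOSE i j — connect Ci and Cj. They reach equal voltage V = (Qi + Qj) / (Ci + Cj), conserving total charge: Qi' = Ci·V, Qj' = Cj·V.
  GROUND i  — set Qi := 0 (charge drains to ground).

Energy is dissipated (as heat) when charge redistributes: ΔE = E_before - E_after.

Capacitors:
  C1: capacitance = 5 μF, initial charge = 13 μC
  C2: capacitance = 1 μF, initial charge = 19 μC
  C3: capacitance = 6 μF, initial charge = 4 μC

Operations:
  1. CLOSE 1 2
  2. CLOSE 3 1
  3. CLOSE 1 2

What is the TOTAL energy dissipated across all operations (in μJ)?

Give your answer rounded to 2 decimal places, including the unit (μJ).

Answer: 144.46 μJ

Derivation:
Initial: C1(5μF, Q=13μC, V=2.60V), C2(1μF, Q=19μC, V=19.00V), C3(6μF, Q=4μC, V=0.67V)
Op 1: CLOSE 1-2: Q_total=32.00, C_total=6.00, V=5.33; Q1=26.67, Q2=5.33; dissipated=112.067
Op 2: CLOSE 3-1: Q_total=30.67, C_total=11.00, V=2.79; Q3=16.73, Q1=13.94; dissipated=29.697
Op 3: CLOSE 1-2: Q_total=19.27, C_total=6.00, V=3.21; Q1=16.06, Q2=3.21; dissipated=2.700
Total dissipated: 144.463 μJ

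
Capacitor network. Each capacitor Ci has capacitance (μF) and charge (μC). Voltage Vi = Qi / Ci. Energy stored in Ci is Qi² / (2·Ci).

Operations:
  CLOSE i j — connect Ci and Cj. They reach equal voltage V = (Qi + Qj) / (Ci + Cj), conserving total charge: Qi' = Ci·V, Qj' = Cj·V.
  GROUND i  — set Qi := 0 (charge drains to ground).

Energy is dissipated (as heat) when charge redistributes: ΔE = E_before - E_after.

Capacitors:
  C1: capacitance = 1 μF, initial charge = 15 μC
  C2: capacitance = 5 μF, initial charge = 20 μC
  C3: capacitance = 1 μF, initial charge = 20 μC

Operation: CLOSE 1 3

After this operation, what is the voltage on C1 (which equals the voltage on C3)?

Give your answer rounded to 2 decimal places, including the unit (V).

Initial: C1(1μF, Q=15μC, V=15.00V), C2(5μF, Q=20μC, V=4.00V), C3(1μF, Q=20μC, V=20.00V)
Op 1: CLOSE 1-3: Q_total=35.00, C_total=2.00, V=17.50; Q1=17.50, Q3=17.50; dissipated=6.250

Answer: 17.50 V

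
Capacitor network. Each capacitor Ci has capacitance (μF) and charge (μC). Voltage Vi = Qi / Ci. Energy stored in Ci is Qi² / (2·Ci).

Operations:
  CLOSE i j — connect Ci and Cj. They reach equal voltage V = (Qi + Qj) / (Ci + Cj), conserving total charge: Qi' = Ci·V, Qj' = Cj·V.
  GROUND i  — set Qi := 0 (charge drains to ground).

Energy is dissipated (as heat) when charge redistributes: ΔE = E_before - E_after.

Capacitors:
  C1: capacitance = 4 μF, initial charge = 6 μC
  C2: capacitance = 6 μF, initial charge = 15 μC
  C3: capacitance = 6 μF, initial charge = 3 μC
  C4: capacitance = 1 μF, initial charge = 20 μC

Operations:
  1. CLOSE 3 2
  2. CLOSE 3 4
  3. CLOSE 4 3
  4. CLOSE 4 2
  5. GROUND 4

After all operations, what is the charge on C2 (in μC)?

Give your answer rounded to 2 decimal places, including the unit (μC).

Initial: C1(4μF, Q=6μC, V=1.50V), C2(6μF, Q=15μC, V=2.50V), C3(6μF, Q=3μC, V=0.50V), C4(1μF, Q=20μC, V=20.00V)
Op 1: CLOSE 3-2: Q_total=18.00, C_total=12.00, V=1.50; Q3=9.00, Q2=9.00; dissipated=6.000
Op 2: CLOSE 3-4: Q_total=29.00, C_total=7.00, V=4.14; Q3=24.86, Q4=4.14; dissipated=146.679
Op 3: CLOSE 4-3: Q_total=29.00, C_total=7.00, V=4.14; Q4=4.14, Q3=24.86; dissipated=0.000
Op 4: CLOSE 4-2: Q_total=13.14, C_total=7.00, V=1.88; Q4=1.88, Q2=11.27; dissipated=2.993
Op 5: GROUND 4: Q4=0; energy lost=1.763
Final charges: Q1=6.00, Q2=11.27, Q3=24.86, Q4=0.00

Answer: 11.27 μC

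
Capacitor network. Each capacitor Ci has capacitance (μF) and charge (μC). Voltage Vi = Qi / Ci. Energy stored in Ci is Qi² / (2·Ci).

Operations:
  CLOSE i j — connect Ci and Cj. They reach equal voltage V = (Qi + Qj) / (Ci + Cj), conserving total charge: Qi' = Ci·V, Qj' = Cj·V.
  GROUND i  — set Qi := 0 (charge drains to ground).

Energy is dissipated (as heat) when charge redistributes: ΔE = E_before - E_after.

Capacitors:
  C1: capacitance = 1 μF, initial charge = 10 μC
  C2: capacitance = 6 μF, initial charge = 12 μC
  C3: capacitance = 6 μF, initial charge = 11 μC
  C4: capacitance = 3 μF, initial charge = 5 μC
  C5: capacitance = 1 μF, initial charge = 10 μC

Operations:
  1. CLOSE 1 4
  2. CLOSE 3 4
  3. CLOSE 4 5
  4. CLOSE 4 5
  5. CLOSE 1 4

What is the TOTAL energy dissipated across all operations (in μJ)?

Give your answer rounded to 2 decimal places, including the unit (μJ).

Answer: 51.10 μJ

Derivation:
Initial: C1(1μF, Q=10μC, V=10.00V), C2(6μF, Q=12μC, V=2.00V), C3(6μF, Q=11μC, V=1.83V), C4(3μF, Q=5μC, V=1.67V), C5(1μF, Q=10μC, V=10.00V)
Op 1: CLOSE 1-4: Q_total=15.00, C_total=4.00, V=3.75; Q1=3.75, Q4=11.25; dissipated=26.042
Op 2: CLOSE 3-4: Q_total=22.25, C_total=9.00, V=2.47; Q3=14.83, Q4=7.42; dissipated=3.674
Op 3: CLOSE 4-5: Q_total=17.42, C_total=4.00, V=4.35; Q4=13.06, Q5=4.35; dissipated=21.250
Op 4: CLOSE 4-5: Q_total=17.42, C_total=4.00, V=4.35; Q4=13.06, Q5=4.35; dissipated=0.000
Op 5: CLOSE 1-4: Q_total=16.81, C_total=4.00, V=4.20; Q1=4.20, Q4=12.61; dissipated=0.137
Total dissipated: 51.102 μJ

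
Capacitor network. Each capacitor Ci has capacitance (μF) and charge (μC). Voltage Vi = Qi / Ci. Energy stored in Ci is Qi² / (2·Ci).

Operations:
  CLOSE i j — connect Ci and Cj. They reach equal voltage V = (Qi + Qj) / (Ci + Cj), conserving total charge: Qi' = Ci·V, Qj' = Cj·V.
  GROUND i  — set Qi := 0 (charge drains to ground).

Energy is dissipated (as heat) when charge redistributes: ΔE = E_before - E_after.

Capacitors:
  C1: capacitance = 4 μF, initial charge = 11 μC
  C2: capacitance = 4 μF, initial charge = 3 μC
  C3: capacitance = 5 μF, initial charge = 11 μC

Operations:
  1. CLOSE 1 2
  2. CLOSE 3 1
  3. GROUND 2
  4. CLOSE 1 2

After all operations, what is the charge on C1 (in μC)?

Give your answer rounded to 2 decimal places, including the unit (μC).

Initial: C1(4μF, Q=11μC, V=2.75V), C2(4μF, Q=3μC, V=0.75V), C3(5μF, Q=11μC, V=2.20V)
Op 1: CLOSE 1-2: Q_total=14.00, C_total=8.00, V=1.75; Q1=7.00, Q2=7.00; dissipated=4.000
Op 2: CLOSE 3-1: Q_total=18.00, C_total=9.00, V=2.00; Q3=10.00, Q1=8.00; dissipated=0.225
Op 3: GROUND 2: Q2=0; energy lost=6.125
Op 4: CLOSE 1-2: Q_total=8.00, C_total=8.00, V=1.00; Q1=4.00, Q2=4.00; dissipated=4.000
Final charges: Q1=4.00, Q2=4.00, Q3=10.00

Answer: 4.00 μC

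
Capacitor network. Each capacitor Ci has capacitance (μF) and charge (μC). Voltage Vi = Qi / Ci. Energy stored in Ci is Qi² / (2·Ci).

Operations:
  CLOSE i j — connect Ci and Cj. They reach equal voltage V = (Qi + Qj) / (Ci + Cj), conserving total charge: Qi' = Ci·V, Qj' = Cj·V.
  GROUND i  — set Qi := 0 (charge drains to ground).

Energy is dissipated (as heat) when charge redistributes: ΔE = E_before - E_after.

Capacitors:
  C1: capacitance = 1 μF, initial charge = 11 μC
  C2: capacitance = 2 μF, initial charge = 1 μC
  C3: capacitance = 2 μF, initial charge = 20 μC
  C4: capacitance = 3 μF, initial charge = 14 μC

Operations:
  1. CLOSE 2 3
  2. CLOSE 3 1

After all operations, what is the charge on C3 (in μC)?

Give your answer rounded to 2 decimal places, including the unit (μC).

Initial: C1(1μF, Q=11μC, V=11.00V), C2(2μF, Q=1μC, V=0.50V), C3(2μF, Q=20μC, V=10.00V), C4(3μF, Q=14μC, V=4.67V)
Op 1: CLOSE 2-3: Q_total=21.00, C_total=4.00, V=5.25; Q2=10.50, Q3=10.50; dissipated=45.125
Op 2: CLOSE 3-1: Q_total=21.50, C_total=3.00, V=7.17; Q3=14.33, Q1=7.17; dissipated=11.021
Final charges: Q1=7.17, Q2=10.50, Q3=14.33, Q4=14.00

Answer: 14.33 μC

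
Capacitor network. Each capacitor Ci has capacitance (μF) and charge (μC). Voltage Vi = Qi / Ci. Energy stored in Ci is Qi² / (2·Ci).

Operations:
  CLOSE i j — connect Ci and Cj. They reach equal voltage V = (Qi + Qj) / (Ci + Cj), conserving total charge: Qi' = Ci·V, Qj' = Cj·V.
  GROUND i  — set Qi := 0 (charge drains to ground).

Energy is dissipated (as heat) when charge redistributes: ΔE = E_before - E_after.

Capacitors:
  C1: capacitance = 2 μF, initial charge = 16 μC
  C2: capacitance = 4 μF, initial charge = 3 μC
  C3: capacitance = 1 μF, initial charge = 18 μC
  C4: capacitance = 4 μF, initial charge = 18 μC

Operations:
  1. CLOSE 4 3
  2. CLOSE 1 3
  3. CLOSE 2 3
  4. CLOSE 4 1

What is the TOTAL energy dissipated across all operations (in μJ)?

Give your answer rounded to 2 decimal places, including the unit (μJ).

Initial: C1(2μF, Q=16μC, V=8.00V), C2(4μF, Q=3μC, V=0.75V), C3(1μF, Q=18μC, V=18.00V), C4(4μF, Q=18μC, V=4.50V)
Op 1: CLOSE 4-3: Q_total=36.00, C_total=5.00, V=7.20; Q4=28.80, Q3=7.20; dissipated=72.900
Op 2: CLOSE 1-3: Q_total=23.20, C_total=3.00, V=7.73; Q1=15.47, Q3=7.73; dissipated=0.213
Op 3: CLOSE 2-3: Q_total=10.73, C_total=5.00, V=2.15; Q2=8.59, Q3=2.15; dissipated=19.507
Op 4: CLOSE 4-1: Q_total=44.27, C_total=6.00, V=7.38; Q4=29.51, Q1=14.76; dissipated=0.190
Total dissipated: 92.810 μJ

Answer: 92.81 μJ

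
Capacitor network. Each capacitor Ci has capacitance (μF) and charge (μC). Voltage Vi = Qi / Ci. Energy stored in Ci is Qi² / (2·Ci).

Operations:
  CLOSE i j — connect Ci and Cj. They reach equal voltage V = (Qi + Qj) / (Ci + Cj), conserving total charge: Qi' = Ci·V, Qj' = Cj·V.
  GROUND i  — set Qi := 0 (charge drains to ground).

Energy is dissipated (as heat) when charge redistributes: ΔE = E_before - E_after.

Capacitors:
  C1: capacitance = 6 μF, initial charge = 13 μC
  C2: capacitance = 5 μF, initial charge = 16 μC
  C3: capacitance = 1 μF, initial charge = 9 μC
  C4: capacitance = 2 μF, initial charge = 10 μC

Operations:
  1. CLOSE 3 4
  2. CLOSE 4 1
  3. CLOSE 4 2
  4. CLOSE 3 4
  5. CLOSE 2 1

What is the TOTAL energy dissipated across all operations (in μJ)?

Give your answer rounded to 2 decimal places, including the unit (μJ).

Initial: C1(6μF, Q=13μC, V=2.17V), C2(5μF, Q=16μC, V=3.20V), C3(1μF, Q=9μC, V=9.00V), C4(2μF, Q=10μC, V=5.00V)
Op 1: CLOSE 3-4: Q_total=19.00, C_total=3.00, V=6.33; Q3=6.33, Q4=12.67; dissipated=5.333
Op 2: CLOSE 4-1: Q_total=25.67, C_total=8.00, V=3.21; Q4=6.42, Q1=19.25; dissipated=13.021
Op 3: CLOSE 4-2: Q_total=22.42, C_total=7.00, V=3.20; Q4=6.40, Q2=16.01; dissipated=0.000
Op 4: CLOSE 3-4: Q_total=12.74, C_total=3.00, V=4.25; Q3=4.25, Q4=8.49; dissipated=3.268
Op 5: CLOSE 2-1: Q_total=35.26, C_total=11.00, V=3.21; Q2=16.03, Q1=19.23; dissipated=0.000
Total dissipated: 21.622 μJ

Answer: 21.62 μJ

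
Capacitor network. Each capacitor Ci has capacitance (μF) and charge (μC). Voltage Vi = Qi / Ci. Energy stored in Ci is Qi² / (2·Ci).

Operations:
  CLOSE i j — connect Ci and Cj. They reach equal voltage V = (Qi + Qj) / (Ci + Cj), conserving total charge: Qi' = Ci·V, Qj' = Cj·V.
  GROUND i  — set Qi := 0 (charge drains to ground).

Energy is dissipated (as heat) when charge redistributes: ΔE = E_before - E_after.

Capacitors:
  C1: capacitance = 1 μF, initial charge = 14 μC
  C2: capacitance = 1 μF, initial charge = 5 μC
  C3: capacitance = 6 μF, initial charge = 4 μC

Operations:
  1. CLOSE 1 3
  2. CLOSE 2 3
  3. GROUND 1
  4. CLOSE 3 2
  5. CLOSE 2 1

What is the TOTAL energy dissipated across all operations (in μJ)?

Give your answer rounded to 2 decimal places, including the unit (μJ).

Initial: C1(1μF, Q=14μC, V=14.00V), C2(1μF, Q=5μC, V=5.00V), C3(6μF, Q=4μC, V=0.67V)
Op 1: CLOSE 1-3: Q_total=18.00, C_total=7.00, V=2.57; Q1=2.57, Q3=15.43; dissipated=76.190
Op 2: CLOSE 2-3: Q_total=20.43, C_total=7.00, V=2.92; Q2=2.92, Q3=17.51; dissipated=2.528
Op 3: GROUND 1: Q1=0; energy lost=3.306
Op 4: CLOSE 3-2: Q_total=20.43, C_total=7.00, V=2.92; Q3=17.51, Q2=2.92; dissipated=0.000
Op 5: CLOSE 2-1: Q_total=2.92, C_total=2.00, V=1.46; Q2=1.46, Q1=1.46; dissipated=2.129
Total dissipated: 84.154 μJ

Answer: 84.15 μJ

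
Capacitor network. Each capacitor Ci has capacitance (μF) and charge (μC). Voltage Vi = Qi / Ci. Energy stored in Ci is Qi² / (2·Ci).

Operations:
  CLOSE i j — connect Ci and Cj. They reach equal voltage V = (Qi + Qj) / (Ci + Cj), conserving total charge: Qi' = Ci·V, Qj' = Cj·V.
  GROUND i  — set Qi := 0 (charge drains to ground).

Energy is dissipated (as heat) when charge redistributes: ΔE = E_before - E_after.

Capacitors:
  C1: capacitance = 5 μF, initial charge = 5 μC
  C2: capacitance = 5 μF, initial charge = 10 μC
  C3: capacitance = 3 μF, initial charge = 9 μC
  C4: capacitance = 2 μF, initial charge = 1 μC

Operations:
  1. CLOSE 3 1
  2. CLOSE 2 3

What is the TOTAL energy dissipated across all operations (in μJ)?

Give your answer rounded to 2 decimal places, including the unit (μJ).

Answer: 3.81 μJ

Derivation:
Initial: C1(5μF, Q=5μC, V=1.00V), C2(5μF, Q=10μC, V=2.00V), C3(3μF, Q=9μC, V=3.00V), C4(2μF, Q=1μC, V=0.50V)
Op 1: CLOSE 3-1: Q_total=14.00, C_total=8.00, V=1.75; Q3=5.25, Q1=8.75; dissipated=3.750
Op 2: CLOSE 2-3: Q_total=15.25, C_total=8.00, V=1.91; Q2=9.53, Q3=5.72; dissipated=0.059
Total dissipated: 3.809 μJ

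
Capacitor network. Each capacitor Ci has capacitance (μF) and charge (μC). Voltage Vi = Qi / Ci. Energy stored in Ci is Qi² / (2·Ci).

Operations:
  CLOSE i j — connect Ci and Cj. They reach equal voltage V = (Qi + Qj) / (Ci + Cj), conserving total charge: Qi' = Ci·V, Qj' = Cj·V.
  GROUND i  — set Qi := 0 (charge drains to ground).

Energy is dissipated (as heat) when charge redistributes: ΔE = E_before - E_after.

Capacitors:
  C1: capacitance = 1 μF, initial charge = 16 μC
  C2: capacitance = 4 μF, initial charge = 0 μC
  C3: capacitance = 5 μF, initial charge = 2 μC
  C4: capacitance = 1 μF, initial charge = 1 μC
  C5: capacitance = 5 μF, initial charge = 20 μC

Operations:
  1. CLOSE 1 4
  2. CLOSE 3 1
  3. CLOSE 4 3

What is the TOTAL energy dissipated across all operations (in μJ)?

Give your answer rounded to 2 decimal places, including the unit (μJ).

Initial: C1(1μF, Q=16μC, V=16.00V), C2(4μF, Q=0μC, V=0.00V), C3(5μF, Q=2μC, V=0.40V), C4(1μF, Q=1μC, V=1.00V), C5(5μF, Q=20μC, V=4.00V)
Op 1: CLOSE 1-4: Q_total=17.00, C_total=2.00, V=8.50; Q1=8.50, Q4=8.50; dissipated=56.250
Op 2: CLOSE 3-1: Q_total=10.50, C_total=6.00, V=1.75; Q3=8.75, Q1=1.75; dissipated=27.337
Op 3: CLOSE 4-3: Q_total=17.25, C_total=6.00, V=2.88; Q4=2.88, Q3=14.38; dissipated=18.984
Total dissipated: 102.572 μJ

Answer: 102.57 μJ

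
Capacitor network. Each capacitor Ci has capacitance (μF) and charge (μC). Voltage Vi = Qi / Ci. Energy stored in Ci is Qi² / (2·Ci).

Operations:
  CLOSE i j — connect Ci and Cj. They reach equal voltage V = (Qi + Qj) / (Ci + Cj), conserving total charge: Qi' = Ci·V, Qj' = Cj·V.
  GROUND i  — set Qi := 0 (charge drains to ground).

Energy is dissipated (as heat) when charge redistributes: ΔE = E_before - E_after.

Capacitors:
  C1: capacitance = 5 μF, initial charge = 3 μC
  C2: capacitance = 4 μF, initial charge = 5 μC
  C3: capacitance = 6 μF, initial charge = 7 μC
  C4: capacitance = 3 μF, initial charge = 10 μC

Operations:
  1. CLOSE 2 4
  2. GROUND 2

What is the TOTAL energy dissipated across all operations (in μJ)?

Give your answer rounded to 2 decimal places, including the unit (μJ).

Answer: 12.90 μJ

Derivation:
Initial: C1(5μF, Q=3μC, V=0.60V), C2(4μF, Q=5μC, V=1.25V), C3(6μF, Q=7μC, V=1.17V), C4(3μF, Q=10μC, V=3.33V)
Op 1: CLOSE 2-4: Q_total=15.00, C_total=7.00, V=2.14; Q2=8.57, Q4=6.43; dissipated=3.720
Op 2: GROUND 2: Q2=0; energy lost=9.184
Total dissipated: 12.904 μJ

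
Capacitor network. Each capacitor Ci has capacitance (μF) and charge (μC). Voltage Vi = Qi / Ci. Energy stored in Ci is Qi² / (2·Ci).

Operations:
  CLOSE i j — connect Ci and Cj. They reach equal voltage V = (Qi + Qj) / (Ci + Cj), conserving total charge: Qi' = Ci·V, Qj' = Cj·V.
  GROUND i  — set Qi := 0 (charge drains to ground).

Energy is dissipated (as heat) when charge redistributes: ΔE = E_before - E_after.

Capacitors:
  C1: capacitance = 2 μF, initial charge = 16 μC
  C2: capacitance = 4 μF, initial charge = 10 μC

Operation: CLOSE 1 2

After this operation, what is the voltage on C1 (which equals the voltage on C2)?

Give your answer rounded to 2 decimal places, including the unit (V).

Answer: 4.33 V

Derivation:
Initial: C1(2μF, Q=16μC, V=8.00V), C2(4μF, Q=10μC, V=2.50V)
Op 1: CLOSE 1-2: Q_total=26.00, C_total=6.00, V=4.33; Q1=8.67, Q2=17.33; dissipated=20.167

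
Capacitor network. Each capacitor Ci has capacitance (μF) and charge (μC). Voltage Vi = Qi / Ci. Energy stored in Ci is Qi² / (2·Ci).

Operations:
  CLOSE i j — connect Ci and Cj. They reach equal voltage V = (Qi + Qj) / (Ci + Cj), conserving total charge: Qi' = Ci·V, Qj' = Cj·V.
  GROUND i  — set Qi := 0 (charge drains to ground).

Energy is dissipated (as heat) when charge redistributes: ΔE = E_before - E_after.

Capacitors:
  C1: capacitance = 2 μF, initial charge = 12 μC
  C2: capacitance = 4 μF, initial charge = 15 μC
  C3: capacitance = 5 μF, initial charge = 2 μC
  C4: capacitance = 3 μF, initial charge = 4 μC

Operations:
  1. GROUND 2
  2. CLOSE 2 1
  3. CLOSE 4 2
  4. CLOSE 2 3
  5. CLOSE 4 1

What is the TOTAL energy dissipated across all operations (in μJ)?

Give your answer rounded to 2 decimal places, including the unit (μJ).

Answer: 54.47 μJ

Derivation:
Initial: C1(2μF, Q=12μC, V=6.00V), C2(4μF, Q=15μC, V=3.75V), C3(5μF, Q=2μC, V=0.40V), C4(3μF, Q=4μC, V=1.33V)
Op 1: GROUND 2: Q2=0; energy lost=28.125
Op 2: CLOSE 2-1: Q_total=12.00, C_total=6.00, V=2.00; Q2=8.00, Q1=4.00; dissipated=24.000
Op 3: CLOSE 4-2: Q_total=12.00, C_total=7.00, V=1.71; Q4=5.14, Q2=6.86; dissipated=0.381
Op 4: CLOSE 2-3: Q_total=8.86, C_total=9.00, V=0.98; Q2=3.94, Q3=4.92; dissipated=1.919
Op 5: CLOSE 4-1: Q_total=9.14, C_total=5.00, V=1.83; Q4=5.49, Q1=3.66; dissipated=0.049
Total dissipated: 54.474 μJ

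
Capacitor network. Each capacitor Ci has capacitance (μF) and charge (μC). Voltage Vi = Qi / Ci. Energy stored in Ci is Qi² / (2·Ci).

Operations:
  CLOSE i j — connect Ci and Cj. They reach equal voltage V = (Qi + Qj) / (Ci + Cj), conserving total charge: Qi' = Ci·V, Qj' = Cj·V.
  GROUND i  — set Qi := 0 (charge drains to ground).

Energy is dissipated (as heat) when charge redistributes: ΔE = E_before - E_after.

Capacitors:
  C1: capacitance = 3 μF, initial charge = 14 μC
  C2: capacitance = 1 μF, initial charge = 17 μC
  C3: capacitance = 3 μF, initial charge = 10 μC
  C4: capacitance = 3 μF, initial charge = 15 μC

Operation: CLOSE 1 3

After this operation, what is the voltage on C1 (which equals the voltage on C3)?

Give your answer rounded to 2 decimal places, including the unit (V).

Initial: C1(3μF, Q=14μC, V=4.67V), C2(1μF, Q=17μC, V=17.00V), C3(3μF, Q=10μC, V=3.33V), C4(3μF, Q=15μC, V=5.00V)
Op 1: CLOSE 1-3: Q_total=24.00, C_total=6.00, V=4.00; Q1=12.00, Q3=12.00; dissipated=1.333

Answer: 4.00 V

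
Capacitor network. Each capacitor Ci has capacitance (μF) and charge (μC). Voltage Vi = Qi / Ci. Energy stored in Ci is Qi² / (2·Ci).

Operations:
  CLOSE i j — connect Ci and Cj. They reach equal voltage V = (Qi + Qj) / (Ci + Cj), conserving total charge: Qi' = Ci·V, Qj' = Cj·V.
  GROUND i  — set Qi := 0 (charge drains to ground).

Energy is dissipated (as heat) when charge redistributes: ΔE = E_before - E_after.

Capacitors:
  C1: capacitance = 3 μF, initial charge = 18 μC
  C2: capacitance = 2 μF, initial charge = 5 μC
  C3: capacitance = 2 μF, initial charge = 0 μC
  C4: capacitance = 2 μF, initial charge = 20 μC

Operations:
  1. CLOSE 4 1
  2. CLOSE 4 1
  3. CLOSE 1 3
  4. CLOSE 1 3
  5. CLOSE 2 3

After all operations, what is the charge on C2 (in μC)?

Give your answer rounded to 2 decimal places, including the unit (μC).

Initial: C1(3μF, Q=18μC, V=6.00V), C2(2μF, Q=5μC, V=2.50V), C3(2μF, Q=0μC, V=0.00V), C4(2μF, Q=20μC, V=10.00V)
Op 1: CLOSE 4-1: Q_total=38.00, C_total=5.00, V=7.60; Q4=15.20, Q1=22.80; dissipated=9.600
Op 2: CLOSE 4-1: Q_total=38.00, C_total=5.00, V=7.60; Q4=15.20, Q1=22.80; dissipated=0.000
Op 3: CLOSE 1-3: Q_total=22.80, C_total=5.00, V=4.56; Q1=13.68, Q3=9.12; dissipated=34.656
Op 4: CLOSE 1-3: Q_total=22.80, C_total=5.00, V=4.56; Q1=13.68, Q3=9.12; dissipated=0.000
Op 5: CLOSE 2-3: Q_total=14.12, C_total=4.00, V=3.53; Q2=7.06, Q3=7.06; dissipated=2.122
Final charges: Q1=13.68, Q2=7.06, Q3=7.06, Q4=15.20

Answer: 7.06 μC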